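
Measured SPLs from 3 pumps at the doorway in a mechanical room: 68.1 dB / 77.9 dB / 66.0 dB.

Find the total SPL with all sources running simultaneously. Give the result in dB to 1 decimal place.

Σ 10^(Lᵢ/10) = 7.21e+07.
L_total = 10·log₁₀(7.21e+07) = 78.6 dB.

78.6 dB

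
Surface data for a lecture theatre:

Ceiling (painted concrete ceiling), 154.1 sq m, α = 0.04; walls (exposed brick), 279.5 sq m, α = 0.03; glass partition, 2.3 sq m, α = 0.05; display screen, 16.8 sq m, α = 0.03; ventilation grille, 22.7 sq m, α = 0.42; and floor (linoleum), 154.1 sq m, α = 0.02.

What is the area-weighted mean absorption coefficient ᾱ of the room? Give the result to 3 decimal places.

Total surface area S = 629.5 sq m.
A = 154.1·0.04 + 279.5·0.03 + 2.3·0.05 + 16.8·0.03 + 22.7·0.42 + 154.1·0.02 = 27.784 sabins.
ᾱ = 27.784 / 629.5 = 0.044.

0.044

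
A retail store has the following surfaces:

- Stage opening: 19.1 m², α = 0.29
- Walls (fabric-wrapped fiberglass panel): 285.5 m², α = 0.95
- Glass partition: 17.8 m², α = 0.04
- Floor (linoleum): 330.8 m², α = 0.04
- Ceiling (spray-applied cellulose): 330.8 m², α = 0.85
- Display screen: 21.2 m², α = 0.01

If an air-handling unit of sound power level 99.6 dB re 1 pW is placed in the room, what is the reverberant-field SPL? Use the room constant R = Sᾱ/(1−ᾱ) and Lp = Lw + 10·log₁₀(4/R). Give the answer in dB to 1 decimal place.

74.4 dB

Σ(Sᵢαᵢ) = 19.1×0.29 + 285.5×0.95 + 17.8×0.04 + 330.8×0.04 + 330.8×0.85 + 21.2×0.01 = 572.100; total area S = 1005.2 m².
ᾱ = 572.100/1005.2 = 0.5691; R = Sᾱ/(1−ᾱ) = 572.100/(1−0.5691) = 1327.686 m².
Lp = Lw + 10 log₁₀(4/R) = 99.6 -25.21 = 74.4 dB.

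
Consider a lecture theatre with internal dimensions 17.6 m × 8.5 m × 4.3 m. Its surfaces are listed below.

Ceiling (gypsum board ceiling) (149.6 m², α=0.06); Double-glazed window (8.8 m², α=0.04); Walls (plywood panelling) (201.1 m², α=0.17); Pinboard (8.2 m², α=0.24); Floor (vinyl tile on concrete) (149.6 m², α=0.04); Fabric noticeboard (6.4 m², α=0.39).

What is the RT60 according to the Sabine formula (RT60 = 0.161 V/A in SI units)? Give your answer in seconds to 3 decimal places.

Total absorption A = 149.6*0.06 + 8.8*0.04 + 201.1*0.17 + 8.2*0.24 + 149.6*0.04 + 6.4*0.39
  = 8.976 + 0.352 + 34.187 + 1.968 + 5.984 + 2.496 = 53.963 m² sabins.
Room volume: 643.28 m³.
Sabine: RT60 = 0.161 × 643.28 / 53.963 = 1.919 s.

1.919 sec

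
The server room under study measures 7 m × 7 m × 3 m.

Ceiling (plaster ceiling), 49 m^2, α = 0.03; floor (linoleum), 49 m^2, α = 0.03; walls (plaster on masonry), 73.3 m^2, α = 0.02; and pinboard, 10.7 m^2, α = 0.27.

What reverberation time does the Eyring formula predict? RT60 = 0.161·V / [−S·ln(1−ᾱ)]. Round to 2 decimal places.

Total surface area S = 49 + 49 + 73.3 + 10.7 = 182.0 m^2.
Σ(Sᵢαᵢ) = 49·0.03 + 49·0.03 + 73.3·0.02 + 10.7·0.27 = 7.295.
ᾱ = 7.295 / 182.0 = 0.0401.
Eyring denominator: −S ln(1−ᾱ) = 7.449.
V = 7 × 7 × 3 = 147 m³.
RT60 = 0.161 × 147 / 7.449 = 3.18 s.

3.18 s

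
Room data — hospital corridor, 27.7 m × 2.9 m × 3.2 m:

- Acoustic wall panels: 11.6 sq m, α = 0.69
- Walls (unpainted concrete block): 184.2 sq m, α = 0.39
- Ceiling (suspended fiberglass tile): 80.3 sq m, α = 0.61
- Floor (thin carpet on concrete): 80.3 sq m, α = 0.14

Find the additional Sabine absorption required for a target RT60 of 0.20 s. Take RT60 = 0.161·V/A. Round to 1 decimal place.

66.9 sabins

Summing Sᵢαᵢ: 8.004 + 71.838 + 48.983 + 11.242 → A₁ = 140.067 sabins.
Target A₂ = 0.161·257.056/0.20 = 206.930 sabins (V = 257.056 m³).
Additional absorption ΔA = 206.930 − 140.067 = 66.9 sabins.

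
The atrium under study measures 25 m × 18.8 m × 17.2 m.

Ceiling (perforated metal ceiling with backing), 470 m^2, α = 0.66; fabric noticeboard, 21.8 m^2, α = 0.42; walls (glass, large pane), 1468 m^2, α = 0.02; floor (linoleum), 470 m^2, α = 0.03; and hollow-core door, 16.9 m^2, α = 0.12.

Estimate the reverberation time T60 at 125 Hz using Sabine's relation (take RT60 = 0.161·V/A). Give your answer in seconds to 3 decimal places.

A = Σ Sᵢαᵢ = 470×0.66 + 21.8×0.42 + 1468×0.02 + 470×0.03 + 16.9×0.12 = 364.844 sabins.
Room volume: 8084 m³.
T = 0.161 V/A = 0.161·8084/364.844 = 3.567 s.

3.567 sec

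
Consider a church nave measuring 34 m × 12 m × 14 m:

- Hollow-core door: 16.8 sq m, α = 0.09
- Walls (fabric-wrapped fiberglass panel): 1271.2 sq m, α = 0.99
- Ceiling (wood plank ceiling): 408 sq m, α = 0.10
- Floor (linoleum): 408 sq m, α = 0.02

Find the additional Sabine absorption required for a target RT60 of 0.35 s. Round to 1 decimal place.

1318.6 sabins

Summing Sᵢαᵢ: 1.512 + 1258.488 + 40.800 + 8.160 → A₁ = 1308.960 sabins.
Target A₂ = 0.161·5712/0.35 = 2627.520 sabins (V = 5712 m³).
Shortfall: 2627.520 − 1308.960 = 1318.6 sabins.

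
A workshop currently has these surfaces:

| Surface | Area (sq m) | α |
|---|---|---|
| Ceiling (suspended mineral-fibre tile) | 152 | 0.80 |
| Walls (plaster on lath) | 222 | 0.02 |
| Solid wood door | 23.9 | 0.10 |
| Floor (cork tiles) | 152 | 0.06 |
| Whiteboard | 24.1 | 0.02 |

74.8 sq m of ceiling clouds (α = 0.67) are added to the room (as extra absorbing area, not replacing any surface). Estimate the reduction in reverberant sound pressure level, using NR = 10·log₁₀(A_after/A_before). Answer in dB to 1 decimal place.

1.3 dB

A_before = Σ Sᵢαᵢ = 152·0.80 + 222·0.02 + 23.9·0.10 + 152·0.06 + 24.1·0.02 = 138.032 sabins.
Added absorption = 74.8 × 0.67 = 50.116 sabins.
A_after = 138.032 + 50.116 = 188.148 sabins.
Reduction = 10 log₁₀(A_after/A_before) = 10 log₁₀(1.3631) = 1.3 dB.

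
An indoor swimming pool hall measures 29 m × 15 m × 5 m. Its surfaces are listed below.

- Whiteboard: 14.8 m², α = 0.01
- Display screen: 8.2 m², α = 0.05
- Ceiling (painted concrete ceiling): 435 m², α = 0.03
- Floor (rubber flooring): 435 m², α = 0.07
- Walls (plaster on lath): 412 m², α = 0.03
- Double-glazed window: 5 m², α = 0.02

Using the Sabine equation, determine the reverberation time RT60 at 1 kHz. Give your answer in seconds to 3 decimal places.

6.196 sec

Equivalent absorption area: A = 14.8×0.01 + 8.2×0.05 + 435×0.03 + 435×0.07 + 412×0.03 + 5×0.02 = 56.518 m².
Room volume: 2175 m³.
Sabine: RT60 = 0.161 × 2175 / 56.518 = 6.196 s.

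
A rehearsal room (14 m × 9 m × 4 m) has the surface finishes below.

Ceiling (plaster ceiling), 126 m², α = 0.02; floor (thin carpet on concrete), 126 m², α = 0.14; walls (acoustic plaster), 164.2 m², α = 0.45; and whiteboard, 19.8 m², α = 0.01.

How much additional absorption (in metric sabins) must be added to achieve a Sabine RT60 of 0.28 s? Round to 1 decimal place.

195.6 sabins

Equivalent absorption area: A₁ = 126*0.02 + 126*0.14 + 164.2*0.45 + 19.8*0.01 = 94.248 m².
Target A₂ = 0.161·504/0.28 = 289.800 sabins (V = 504 m³).
ΔA = A₂ − A₁ = 289.800 − 94.248 = 195.6 sabins.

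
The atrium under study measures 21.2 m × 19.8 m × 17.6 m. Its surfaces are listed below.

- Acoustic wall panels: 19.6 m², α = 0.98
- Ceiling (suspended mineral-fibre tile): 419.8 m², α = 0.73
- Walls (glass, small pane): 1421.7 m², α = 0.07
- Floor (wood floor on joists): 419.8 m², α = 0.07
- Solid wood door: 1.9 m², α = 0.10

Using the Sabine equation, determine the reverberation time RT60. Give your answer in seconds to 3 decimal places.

2.616 seconds

Total absorption A = 19.6×0.98 + 419.8×0.73 + 1421.7×0.07 + 419.8×0.07 + 1.9×0.10
  = 19.208 + 306.454 + 99.519 + 29.386 + 0.190 = 454.757 m² sabins.
V = 21.2·19.8·17.6 = 7387.776 m³.
Sabine: RT60 = 0.161 × 7387.776 / 454.757 = 2.616 s.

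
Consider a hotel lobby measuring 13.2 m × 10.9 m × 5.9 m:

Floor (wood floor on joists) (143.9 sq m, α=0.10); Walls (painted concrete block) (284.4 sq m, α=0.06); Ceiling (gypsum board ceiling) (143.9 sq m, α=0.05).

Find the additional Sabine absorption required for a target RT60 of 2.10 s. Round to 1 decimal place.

A₁ = Σ Sᵢαᵢ = 143.9·0.10 + 284.4·0.06 + 143.9·0.05 = 38.649 sabins.
V = 848.892 m³. Required absorption A₂ = 0.161 × 848.892 / 2.10 = 65.082 sabins.
Additional absorption ΔA = 65.082 − 38.649 = 26.4 sabins.

26.4 sabins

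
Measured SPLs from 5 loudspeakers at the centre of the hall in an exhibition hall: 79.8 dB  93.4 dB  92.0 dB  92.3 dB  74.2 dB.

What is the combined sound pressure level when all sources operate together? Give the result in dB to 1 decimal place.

97.5 dB

Converting to relative power and adding: 10^(79.8/10) + 10^(93.4/10) + 10^(92.0/10) + 10^(92.3/10) + 10^(74.2/10) = 5.593e+09.
Combined level = 10 log₁₀(5.593e+09) = 97.5 dB.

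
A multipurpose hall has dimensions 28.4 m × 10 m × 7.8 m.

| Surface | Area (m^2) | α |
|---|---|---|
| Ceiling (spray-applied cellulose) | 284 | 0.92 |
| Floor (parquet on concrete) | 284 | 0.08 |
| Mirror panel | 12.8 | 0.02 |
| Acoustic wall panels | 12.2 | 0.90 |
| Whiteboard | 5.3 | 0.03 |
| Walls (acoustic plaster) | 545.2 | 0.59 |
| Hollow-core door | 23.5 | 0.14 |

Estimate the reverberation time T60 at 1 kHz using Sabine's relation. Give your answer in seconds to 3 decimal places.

Summing Sᵢαᵢ: 261.280 + 22.720 + 0.256 + 10.980 + 0.159 + 321.668 + 3.290 → A = 620.353 sabins.
Volume V = 28.4 × 10 × 7.8 = 2215.2 m³.
T = 0.161 V/A = 0.161·2215.2/620.353 = 0.575 s.

0.575 s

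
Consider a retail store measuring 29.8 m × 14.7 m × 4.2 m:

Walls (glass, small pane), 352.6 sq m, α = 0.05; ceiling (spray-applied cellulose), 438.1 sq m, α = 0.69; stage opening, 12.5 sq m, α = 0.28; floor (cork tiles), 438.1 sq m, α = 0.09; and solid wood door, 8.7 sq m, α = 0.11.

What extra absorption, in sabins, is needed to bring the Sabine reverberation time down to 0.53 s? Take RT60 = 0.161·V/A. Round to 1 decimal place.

A₁ = Σ Sᵢαᵢ = 352.6·0.05 + 438.1·0.69 + 12.5·0.28 + 438.1·0.09 + 8.7·0.11 = 363.805 sabins.
Target A₂ = 0.161·1839.852/0.53 = 558.898 sabins (V = 1839.852 m³).
Additional absorption ΔA = 558.898 − 363.805 = 195.1 sabins.

195.1 sabins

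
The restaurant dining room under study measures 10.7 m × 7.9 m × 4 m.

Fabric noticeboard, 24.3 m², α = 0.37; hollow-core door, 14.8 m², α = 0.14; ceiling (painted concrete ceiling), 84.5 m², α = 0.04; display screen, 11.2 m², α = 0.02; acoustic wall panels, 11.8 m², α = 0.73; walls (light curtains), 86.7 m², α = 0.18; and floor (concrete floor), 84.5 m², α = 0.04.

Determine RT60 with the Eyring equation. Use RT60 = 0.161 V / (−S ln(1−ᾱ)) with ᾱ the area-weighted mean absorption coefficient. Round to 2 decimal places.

1.20 s

S = Σ Sᵢ = 317.8 m².
Absorption A = 24.3·0.37 + 14.8·0.14 + 84.5·0.04 + 11.2·0.02 + 11.8·0.73 + 86.7·0.18 + 84.5·0.04 = 42.267 sabins.
ᾱ = 42.267 / 317.8 = 0.1330.
Eyring denominator: −S ln(1−ᾱ) = 45.355.
V = 10.7 × 7.9 × 4 = 338.12 m³.
RT60 = 0.161 × 338.12 / 45.355 = 1.20 s.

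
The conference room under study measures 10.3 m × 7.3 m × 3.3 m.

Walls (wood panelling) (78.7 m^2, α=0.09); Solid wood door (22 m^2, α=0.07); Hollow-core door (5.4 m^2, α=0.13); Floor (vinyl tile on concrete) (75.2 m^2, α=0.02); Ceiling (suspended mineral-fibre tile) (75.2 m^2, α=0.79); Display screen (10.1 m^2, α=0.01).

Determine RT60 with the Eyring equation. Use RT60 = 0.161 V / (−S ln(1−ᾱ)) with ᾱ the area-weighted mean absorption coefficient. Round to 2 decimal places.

Total surface area S = 78.7 + 22 + 5.4 + 75.2 + 75.2 + 10.1 = 266.6 m^2.
Absorption A = 78.7×0.09 + 22×0.07 + 5.4×0.13 + 75.2×0.02 + 75.2×0.79 + 10.1×0.01 = 70.338 sabins.
ᾱ = 70.338 / 266.6 = 0.2638.
−S·ln(1−ᾱ) = −266.6 × ln(1 − 0.2638) = 81.647.
V = 10.3 × 7.3 × 3.3 = 248.127 m³.
T = 0.161·V/[−S·ln(1−ᾱ)] = 0.161·248.127/81.647 = 0.49 s.

0.49 sec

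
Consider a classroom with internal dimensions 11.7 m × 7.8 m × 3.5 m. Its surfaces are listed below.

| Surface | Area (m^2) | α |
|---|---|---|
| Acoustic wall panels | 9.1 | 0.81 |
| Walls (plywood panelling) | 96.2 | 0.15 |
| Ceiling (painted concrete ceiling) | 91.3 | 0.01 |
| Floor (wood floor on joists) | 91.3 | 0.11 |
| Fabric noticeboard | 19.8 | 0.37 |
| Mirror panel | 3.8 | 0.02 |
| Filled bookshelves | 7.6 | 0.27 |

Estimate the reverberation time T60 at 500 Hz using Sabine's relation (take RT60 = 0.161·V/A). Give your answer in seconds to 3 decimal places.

Equivalent absorption area: A = 9.1×0.81 + 96.2×0.15 + 91.3×0.01 + 91.3×0.11 + 19.8×0.37 + 3.8×0.02 + 7.6×0.27 = 42.211 m^2.
V = 11.7·7.8·3.5 = 319.41 m³.
Sabine: RT60 = 0.161 × 319.41 / 42.211 = 1.218 s.

1.218 s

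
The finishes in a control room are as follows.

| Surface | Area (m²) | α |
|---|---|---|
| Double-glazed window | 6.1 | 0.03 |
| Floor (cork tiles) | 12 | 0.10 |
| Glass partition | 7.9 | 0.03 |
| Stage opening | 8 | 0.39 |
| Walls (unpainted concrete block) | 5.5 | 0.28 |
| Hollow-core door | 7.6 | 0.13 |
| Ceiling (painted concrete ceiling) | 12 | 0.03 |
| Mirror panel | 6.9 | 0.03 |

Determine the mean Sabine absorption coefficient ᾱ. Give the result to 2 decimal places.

Total surface area S = 66.0 m².
Weighted sum Σ Sα = 7.835.
ᾱ = A/S = 0.12.

0.12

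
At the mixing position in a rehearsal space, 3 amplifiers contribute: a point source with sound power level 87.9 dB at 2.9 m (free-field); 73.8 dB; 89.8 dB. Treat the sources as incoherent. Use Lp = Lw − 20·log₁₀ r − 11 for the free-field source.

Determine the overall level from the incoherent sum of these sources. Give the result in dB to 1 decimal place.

89.9 dB

Source at 2.9 m: Lp = 87.9 − 20·log₁₀(2.9) − 11 = 67.7 dB.
Σ 10^(Lᵢ/10) = 9.849e+08.
Back to dB: 10·log₁₀ Σ = 89.9 dB.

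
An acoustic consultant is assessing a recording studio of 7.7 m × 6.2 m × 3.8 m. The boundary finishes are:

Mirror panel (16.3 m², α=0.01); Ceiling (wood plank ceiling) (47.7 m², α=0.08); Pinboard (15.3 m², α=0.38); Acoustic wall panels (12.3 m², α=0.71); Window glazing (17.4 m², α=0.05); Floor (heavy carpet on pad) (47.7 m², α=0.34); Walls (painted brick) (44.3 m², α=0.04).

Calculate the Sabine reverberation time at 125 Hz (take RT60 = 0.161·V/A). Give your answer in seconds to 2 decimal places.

Equivalent absorption area: A = 16.3·0.01 + 47.7·0.08 + 15.3·0.38 + 12.3·0.71 + 17.4·0.05 + 47.7·0.34 + 44.3·0.04 = 37.386 m².
Volume V = 7.7 × 6.2 × 3.8 = 181.412 m³.
RT60 = 0.161 · V / A = 0.161 × 181.412 / 37.386 = 0.78 s.

0.78 s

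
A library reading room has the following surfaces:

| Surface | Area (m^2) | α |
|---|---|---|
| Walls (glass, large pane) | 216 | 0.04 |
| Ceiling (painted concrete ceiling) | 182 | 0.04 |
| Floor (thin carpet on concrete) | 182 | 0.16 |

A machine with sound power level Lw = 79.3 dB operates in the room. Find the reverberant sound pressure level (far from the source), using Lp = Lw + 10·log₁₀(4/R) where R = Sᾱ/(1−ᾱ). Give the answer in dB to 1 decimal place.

Σ(Sᵢαᵢ) = 216×0.04 + 182×0.04 + 182×0.16 = 45.040; total area S = 580.0 m^2.
ᾱ = 45.040/580.0 = 0.0777; R = Sᾱ/(1−ᾱ) = 45.040/(1−0.0777) = 48.834 m^2.
Lp = Lw + 10 log₁₀(4/R) = 79.3 -10.87 = 68.4 dB.

68.4 dB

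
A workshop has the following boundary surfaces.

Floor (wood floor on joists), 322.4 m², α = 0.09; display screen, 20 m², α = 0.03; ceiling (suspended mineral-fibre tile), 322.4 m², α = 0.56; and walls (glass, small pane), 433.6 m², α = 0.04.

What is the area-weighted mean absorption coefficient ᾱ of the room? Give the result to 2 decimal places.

Total surface area S = 1098.4 m².
Σ(Sᵢαᵢ) = 322.4*0.09 + 20*0.03 + 322.4*0.56 + 433.6*0.04 = 227.504.
ᾱ = A/S = 0.21.

0.21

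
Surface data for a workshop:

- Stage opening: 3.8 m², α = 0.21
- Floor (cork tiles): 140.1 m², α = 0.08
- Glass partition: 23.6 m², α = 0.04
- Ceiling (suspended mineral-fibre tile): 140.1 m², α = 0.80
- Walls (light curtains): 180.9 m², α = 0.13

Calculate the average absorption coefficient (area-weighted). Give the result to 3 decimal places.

Total surface area S = 488.5 m².
Weighted sum Σ Sα = 148.547.
ᾱ = 148.547 / 488.5 = 0.304.

0.304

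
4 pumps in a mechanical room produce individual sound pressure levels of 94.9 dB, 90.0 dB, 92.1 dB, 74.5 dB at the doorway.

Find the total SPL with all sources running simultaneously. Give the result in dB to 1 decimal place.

97.6 dB

Σ 10^(Lᵢ/10) = 5.74e+09.
L_total = 10·log₁₀(5.74e+09) = 97.6 dB.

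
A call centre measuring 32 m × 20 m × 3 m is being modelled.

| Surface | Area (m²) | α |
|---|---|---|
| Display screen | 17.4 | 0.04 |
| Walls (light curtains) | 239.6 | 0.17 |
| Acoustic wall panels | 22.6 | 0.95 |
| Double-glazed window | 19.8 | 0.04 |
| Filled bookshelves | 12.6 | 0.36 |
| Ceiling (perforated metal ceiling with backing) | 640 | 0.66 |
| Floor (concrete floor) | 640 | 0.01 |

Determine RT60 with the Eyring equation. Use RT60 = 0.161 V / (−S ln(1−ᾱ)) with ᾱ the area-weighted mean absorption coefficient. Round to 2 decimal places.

0.52 seconds

S = Σ Sᵢ = 1592.0 m².
Absorption A = 17.4·0.04 + 239.6·0.17 + 22.6·0.95 + 19.8·0.04 + 12.6·0.36 + 640·0.66 + 640·0.01 = 497.026 sabins.
ᾱ = 497.026 / 1592.0 = 0.3122.
Eyring denominator: −S ln(1−ᾱ) = 595.817.
V = 32 × 20 × 3 = 1920 m³.
T = 0.161·V/[−S·ln(1−ᾱ)] = 0.161·1920/595.817 = 0.52 s.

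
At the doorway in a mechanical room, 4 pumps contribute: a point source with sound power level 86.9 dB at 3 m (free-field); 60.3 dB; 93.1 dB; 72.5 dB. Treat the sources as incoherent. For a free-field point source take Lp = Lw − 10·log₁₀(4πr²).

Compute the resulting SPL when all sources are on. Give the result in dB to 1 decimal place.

93.1 dB

Source at 3 m: Lp = 86.9 − 10·log₁₀(4π·3²) = 86.9 − 10·log₁₀(113.097) = 66.4 dB.
Converting to relative power and adding: 10^(66.4/10) + 10^(60.3/10) + 10^(93.1/10) + 10^(72.5/10) = 2.065e+09.
L_total = 10·log₁₀(2.065e+09) = 93.1 dB.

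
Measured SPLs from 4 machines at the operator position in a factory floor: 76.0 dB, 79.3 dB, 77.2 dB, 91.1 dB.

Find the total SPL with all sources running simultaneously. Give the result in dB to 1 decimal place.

Converting to relative power and adding: 10^(76.0/10) + 10^(79.3/10) + 10^(77.2/10) + 10^(91.1/10) = 1.466e+09.
Combined level = 10 log₁₀(1.466e+09) = 91.7 dB.

91.7 dB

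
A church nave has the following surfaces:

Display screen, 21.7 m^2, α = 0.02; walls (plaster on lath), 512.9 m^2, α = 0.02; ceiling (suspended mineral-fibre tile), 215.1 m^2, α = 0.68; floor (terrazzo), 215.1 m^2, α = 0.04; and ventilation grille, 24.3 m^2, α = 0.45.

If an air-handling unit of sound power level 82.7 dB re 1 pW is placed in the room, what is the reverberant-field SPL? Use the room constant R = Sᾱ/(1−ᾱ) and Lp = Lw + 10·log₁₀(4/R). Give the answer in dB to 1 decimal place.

A = 176.499 sabins; S = 989.1 m^2.
ᾱ = 176.499/989.1 = 0.1784; R = Sᾱ/(1−ᾱ) = 176.499/(1−0.1784) = 214.824 m^2.
Lp = 82.7 + 10·log₁₀(4/214.824) = 82.7 + (-17.30) = 65.4 dB.

65.4 dB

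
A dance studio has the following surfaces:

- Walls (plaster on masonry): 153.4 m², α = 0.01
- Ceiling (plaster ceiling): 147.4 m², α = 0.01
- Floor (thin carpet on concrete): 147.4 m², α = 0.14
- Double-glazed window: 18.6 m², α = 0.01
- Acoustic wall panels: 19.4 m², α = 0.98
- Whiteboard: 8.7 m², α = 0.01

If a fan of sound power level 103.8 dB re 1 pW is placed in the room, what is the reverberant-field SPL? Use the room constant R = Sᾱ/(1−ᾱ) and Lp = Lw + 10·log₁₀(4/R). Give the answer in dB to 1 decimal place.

Σ(Sᵢαᵢ) = 153.4×0.01 + 147.4×0.01 + 147.4×0.14 + 18.6×0.01 + 19.4×0.98 + 8.7×0.01 = 42.929; total area S = 494.9 m².
ᾱ = 42.929/494.9 = 0.0867; R = Sᾱ/(1−ᾱ) = 42.929/(1−0.0867) = 47.004 m².
Lp = 103.8 + 10·log₁₀(4/47.004) = 103.8 + (-10.70) = 93.1 dB.

93.1 dB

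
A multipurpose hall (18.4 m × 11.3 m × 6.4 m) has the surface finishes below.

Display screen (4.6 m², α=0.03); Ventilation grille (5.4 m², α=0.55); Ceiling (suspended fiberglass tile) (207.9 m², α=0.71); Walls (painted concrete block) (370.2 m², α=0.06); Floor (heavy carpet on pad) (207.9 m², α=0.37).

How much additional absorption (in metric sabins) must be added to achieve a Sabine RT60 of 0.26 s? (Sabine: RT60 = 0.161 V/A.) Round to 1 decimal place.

Summing Sᵢαᵢ: 0.138 + 2.970 + 147.609 + 22.212 + 76.923 → A₁ = 249.852 sabins.
V = 1330.688 m³. Required absorption A₂ = 0.161 × 1330.688 / 0.26 = 824.003 sabins.
Additional absorption ΔA = 824.003 − 249.852 = 574.2 sabins.

574.2 sabins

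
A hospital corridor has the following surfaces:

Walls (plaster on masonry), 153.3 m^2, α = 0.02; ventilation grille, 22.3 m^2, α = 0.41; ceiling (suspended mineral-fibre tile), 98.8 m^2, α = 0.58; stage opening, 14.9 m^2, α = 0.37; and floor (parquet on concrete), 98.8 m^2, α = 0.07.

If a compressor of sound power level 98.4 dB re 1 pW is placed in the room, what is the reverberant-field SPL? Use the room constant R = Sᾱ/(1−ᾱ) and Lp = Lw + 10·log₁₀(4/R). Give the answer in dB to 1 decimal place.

84.3 dB

Σ(Sᵢαᵢ) = 153.3·0.02 + 22.3·0.41 + 98.8·0.58 + 14.9·0.37 + 98.8·0.07 = 81.942; total area S = 388.1 m^2.
ᾱ = 81.942/388.1 = 0.2111; R = Sᾱ/(1−ᾱ) = 81.942/(1−0.2111) = 103.869 m^2.
Lp = Lw + 10 log₁₀(4/R) = 98.4 -14.14 = 84.3 dB.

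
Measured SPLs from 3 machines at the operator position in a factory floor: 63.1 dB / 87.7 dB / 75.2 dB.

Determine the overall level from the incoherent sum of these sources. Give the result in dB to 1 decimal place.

88.0 dB

Converting to relative power and adding: 10^(63.1/10) + 10^(87.7/10) + 10^(75.2/10) = 6.24e+08.
Combined level = 10 log₁₀(6.24e+08) = 88.0 dB.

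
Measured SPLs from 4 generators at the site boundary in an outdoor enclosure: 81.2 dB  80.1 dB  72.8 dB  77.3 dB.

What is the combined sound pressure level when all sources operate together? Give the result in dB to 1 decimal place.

84.9 dB

Sum in the linear (power) domain: Σ 10^(Lᵢ/10) = 10^(81.2/10) + 10^(80.1/10) + 10^(72.8/10) + 10^(77.3/10) = 3.069e+08.
L_total = 10·log₁₀(3.069e+08) = 84.9 dB.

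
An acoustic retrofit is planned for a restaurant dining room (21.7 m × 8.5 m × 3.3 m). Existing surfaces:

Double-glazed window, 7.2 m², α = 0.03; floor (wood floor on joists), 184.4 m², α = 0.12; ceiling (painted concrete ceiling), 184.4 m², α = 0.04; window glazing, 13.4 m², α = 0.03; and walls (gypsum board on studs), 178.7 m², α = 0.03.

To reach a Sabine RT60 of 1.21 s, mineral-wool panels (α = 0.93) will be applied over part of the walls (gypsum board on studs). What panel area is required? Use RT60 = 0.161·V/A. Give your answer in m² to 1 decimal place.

Total absorption A₁ = 7.2×0.03 + 184.4×0.12 + 184.4×0.04 + 13.4×0.03 + 178.7×0.03
  = 0.216 + 22.128 + 7.376 + 0.402 + 5.361 = 35.483 m² sabins.
V = 608.685 m³. Target absorption A₂ = 0.161 × 608.685 / 1.21 = 80.990 sabins.
ΔA needed = 80.990 − 35.483 = 45.507 sabins.
Net gain per m²: Δα = 0.93 − 0.03 = 0.90.
Panel area = 45.507 / 0.90 = 50.6 m².

50.6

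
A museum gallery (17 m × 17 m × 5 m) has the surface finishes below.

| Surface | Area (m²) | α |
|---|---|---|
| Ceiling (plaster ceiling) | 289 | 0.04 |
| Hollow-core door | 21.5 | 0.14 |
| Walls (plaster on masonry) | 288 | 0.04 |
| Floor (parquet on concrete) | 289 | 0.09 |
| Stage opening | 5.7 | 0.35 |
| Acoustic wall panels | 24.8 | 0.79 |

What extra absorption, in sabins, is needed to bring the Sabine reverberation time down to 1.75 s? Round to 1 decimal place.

59.3 sabins

Summing Sᵢαᵢ: 11.560 + 3.010 + 11.520 + 26.010 + 1.995 + 19.592 → A₁ = 73.687 sabins.
Target A₂ = 0.161·1445/1.75 = 132.940 sabins (V = 1445 m³).
ΔA = A₂ − A₁ = 132.940 − 73.687 = 59.3 sabins.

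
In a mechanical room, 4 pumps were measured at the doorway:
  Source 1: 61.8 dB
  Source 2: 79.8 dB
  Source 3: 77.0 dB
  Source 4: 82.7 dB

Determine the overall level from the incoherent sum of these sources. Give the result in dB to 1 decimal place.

Σ 10^(Lᵢ/10) = 3.333e+08.
Back to dB: 10·log₁₀ Σ = 85.2 dB.

85.2 dB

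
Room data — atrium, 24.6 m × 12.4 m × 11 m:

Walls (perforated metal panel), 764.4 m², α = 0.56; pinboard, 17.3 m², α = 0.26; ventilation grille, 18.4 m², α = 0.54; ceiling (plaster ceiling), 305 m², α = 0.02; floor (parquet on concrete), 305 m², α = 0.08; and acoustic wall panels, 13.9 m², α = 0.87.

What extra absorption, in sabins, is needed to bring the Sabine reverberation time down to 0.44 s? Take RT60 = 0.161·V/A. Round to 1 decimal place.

Total absorption A₁ = 764.4×0.56 + 17.3×0.26 + 18.4×0.54 + 305×0.02 + 305×0.08 + 13.9×0.87
  = 428.064 + 4.498 + 9.936 + 6.100 + 24.400 + 12.093 = 485.091 m² sabins.
Target A₂ = 0.161·3355.44/0.44 = 1227.786 sabins (V = 3355.44 m³).
Additional absorption ΔA = 1227.786 − 485.091 = 742.7 sabins.

742.7 sabins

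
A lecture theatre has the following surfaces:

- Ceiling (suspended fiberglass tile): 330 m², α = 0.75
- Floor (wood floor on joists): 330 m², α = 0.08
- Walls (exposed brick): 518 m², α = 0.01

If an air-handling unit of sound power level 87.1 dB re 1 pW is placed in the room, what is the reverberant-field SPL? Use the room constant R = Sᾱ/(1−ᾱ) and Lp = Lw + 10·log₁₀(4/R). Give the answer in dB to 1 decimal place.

67.5 dB

A = 279.080 sabins; S = 1178.0 m².
ᾱ = 279.080/1178.0 = 0.2369; R = Sᾱ/(1−ᾱ) = 279.080/(1−0.2369) = 365.719 m².
Lp = Lw + 10 log₁₀(4/R) = 87.1 -19.61 = 67.5 dB.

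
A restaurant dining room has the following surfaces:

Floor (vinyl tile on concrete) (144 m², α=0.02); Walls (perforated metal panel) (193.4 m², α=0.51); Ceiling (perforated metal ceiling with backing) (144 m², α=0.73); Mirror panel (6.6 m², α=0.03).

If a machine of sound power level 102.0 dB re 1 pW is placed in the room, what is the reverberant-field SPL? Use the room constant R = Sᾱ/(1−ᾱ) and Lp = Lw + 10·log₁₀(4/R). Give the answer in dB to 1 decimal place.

82.5 dB

Σ(Sᵢαᵢ) = 144×0.02 + 193.4×0.51 + 144×0.73 + 6.6×0.03 = 206.832; total area S = 488.0 m².
ᾱ = 206.832/488.0 = 0.4238; R = Sᾱ/(1−ᾱ) = 206.832/(1−0.4238) = 358.959 m².
Lp = 102.0 + 10·log₁₀(4/358.959) = 102.0 + (-19.53) = 82.5 dB.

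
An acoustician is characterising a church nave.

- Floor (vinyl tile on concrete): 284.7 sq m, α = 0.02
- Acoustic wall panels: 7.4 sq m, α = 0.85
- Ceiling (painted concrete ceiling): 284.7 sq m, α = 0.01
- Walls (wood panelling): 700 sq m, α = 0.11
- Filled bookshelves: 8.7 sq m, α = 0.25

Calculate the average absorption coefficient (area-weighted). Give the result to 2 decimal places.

0.07

S = Σ Sᵢ = 284.7 + 7.4 + 284.7 + 700 + 8.7 = 1285.5 sq m.
A = 284.7*0.02 + 7.4*0.85 + 284.7*0.01 + 700*0.11 + 8.7*0.25 = 94.006 sabins.
ᾱ = A/S = 0.07.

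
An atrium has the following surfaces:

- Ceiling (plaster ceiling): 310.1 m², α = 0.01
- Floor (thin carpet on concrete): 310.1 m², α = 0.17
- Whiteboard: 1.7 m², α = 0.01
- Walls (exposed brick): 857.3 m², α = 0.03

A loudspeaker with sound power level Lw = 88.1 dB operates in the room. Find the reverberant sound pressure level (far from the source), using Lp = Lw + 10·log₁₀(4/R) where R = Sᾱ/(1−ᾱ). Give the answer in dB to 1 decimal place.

A = 81.554 sabins; S = 1479.2 m².
ᾱ = 0.0551, so room constant R = A/(1−ᾱ) = 86.310 m².
Lp = 88.1 + 10·log₁₀(4/86.310) = 88.1 + (-13.34) = 74.8 dB.

74.8 dB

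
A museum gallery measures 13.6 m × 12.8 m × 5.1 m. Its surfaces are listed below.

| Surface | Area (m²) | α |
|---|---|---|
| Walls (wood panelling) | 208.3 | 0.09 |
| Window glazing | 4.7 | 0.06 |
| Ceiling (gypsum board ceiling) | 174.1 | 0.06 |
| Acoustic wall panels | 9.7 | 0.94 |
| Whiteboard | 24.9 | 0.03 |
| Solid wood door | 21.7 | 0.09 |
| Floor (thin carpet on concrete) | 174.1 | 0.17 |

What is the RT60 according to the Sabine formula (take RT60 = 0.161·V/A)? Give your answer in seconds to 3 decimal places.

2.016 s

Summing Sᵢαᵢ: 18.747 + 0.282 + 10.446 + 9.118 + 0.747 + 1.953 + 29.597 → A = 70.890 sabins.
V = 13.6·12.8·5.1 = 887.808 m³.
RT60 = 0.161 · V / A = 0.161 × 887.808 / 70.890 = 2.016 s.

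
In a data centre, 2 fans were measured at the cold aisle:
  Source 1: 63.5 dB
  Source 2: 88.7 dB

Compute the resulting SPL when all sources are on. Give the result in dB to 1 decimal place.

88.7 dB

Converting to relative power and adding: 10^(63.5/10) + 10^(88.7/10) = 7.435e+08.
Combined level = 10 log₁₀(7.435e+08) = 88.7 dB.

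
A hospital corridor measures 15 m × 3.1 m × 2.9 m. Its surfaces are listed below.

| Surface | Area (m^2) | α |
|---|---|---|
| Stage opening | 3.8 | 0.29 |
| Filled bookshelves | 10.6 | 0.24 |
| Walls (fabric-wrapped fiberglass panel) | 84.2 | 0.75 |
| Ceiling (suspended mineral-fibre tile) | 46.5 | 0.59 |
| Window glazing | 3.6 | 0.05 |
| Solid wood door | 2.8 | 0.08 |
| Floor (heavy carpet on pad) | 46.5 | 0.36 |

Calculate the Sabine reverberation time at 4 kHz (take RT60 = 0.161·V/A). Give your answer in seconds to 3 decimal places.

Equivalent absorption area: A = 3.8*0.29 + 10.6*0.24 + 84.2*0.75 + 46.5*0.59 + 3.6*0.05 + 2.8*0.08 + 46.5*0.36 = 111.375 m^2.
Volume V = 15 × 3.1 × 2.9 = 134.85 m³.
T = 0.161 V/A = 0.161·134.85/111.375 = 0.195 s.

0.195 s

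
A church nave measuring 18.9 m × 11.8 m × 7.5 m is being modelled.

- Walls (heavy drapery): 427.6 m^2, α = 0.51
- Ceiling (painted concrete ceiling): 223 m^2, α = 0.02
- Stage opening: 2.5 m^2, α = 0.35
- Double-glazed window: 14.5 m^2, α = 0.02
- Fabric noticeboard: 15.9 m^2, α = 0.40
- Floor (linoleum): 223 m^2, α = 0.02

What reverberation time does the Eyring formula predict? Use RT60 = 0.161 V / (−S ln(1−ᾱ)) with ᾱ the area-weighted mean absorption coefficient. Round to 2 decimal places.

0.99 sec

S = Σ Sᵢ = 906.5 m^2.
Σ(Sᵢαᵢ) = 427.6×0.51 + 223×0.02 + 2.5×0.35 + 14.5×0.02 + 15.9×0.40 + 223×0.02 = 234.521.
ᾱ = 234.521 / 906.5 = 0.2587.
−S·ln(1−ᾱ) = −906.5 × ln(1 − 0.2587) = 271.361.
V = 18.9 × 11.8 × 7.5 = 1672.65 m³.
T = 0.161·V/[−S·ln(1−ᾱ)] = 0.161·1672.65/271.361 = 0.99 s.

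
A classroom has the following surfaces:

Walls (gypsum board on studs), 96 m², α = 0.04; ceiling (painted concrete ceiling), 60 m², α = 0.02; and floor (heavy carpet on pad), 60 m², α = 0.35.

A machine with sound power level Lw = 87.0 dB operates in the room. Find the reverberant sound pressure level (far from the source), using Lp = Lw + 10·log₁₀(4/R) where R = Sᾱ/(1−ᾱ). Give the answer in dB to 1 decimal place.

Σ(Sᵢαᵢ) = 96·0.04 + 60·0.02 + 60·0.35 = 26.040; total area S = 216.0 m².
ᾱ = 26.040/216.0 = 0.1206; R = Sᾱ/(1−ᾱ) = 26.040/(1−0.1206) = 29.611 m².
Lp = 87.0 + 10·log₁₀(4/29.611) = 87.0 + (-8.69) = 78.3 dB.

78.3 dB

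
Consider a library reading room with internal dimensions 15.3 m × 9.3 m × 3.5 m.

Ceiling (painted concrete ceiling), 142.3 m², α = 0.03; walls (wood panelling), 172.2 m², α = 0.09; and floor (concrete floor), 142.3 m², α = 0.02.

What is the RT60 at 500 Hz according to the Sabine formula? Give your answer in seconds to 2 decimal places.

3.55 s

A = Σ Sᵢαᵢ = 142.3·0.03 + 172.2·0.09 + 142.3·0.02 = 22.613 sabins.
Volume V = 15.3 × 9.3 × 3.5 = 498.015 m³.
RT60 = 0.161 · V / A = 0.161 × 498.015 / 22.613 = 3.55 s.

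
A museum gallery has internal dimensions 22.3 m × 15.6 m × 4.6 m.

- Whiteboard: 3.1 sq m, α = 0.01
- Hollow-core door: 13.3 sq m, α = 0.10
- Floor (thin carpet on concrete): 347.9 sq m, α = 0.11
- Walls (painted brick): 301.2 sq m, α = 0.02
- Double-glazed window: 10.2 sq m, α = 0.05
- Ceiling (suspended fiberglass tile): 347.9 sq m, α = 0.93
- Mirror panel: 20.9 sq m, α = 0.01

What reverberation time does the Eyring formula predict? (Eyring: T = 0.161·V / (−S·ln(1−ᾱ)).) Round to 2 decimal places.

0.56 sec

Total surface area S = 3.1 + 13.3 + 347.9 + 301.2 + 10.2 + 347.9 + 20.9 = 1044.5 sq m.
Absorption A = 3.1×0.01 + 13.3×0.10 + 347.9×0.11 + 301.2×0.02 + 10.2×0.05 + 347.9×0.93 + 20.9×0.01 = 369.920 sabins.
Mean coefficient ᾱ = A/S = 0.3542.
−S·ln(1−ᾱ) = −1044.5 × ln(1 − 0.3542) = 456.724.
V = 22.3 × 15.6 × 4.6 = 1600.248 m³.
T = 0.161·V/[−S·ln(1−ᾱ)] = 0.161·1600.248/456.724 = 0.56 s.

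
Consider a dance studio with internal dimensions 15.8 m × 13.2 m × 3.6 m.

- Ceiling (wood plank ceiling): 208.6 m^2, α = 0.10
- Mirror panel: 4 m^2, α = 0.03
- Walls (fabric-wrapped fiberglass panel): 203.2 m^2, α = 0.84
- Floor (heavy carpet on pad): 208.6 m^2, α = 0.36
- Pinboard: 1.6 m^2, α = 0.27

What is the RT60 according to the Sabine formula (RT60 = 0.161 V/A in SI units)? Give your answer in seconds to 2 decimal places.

Equivalent absorption area: A = 208.6×0.10 + 4×0.03 + 203.2×0.84 + 208.6×0.36 + 1.6×0.27 = 267.196 m^2.
Room volume: 750.816 m³.
RT60 = 0.161 · V / A = 0.161 × 750.816 / 267.196 = 0.45 s.

0.45 s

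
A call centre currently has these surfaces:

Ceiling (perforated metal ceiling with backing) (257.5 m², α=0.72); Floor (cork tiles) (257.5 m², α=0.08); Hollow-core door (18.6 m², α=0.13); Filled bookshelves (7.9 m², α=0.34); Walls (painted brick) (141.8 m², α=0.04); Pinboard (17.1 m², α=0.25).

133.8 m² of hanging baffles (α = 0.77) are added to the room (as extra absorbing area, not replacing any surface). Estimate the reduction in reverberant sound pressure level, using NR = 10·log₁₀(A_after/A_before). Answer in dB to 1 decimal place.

Summing Sᵢαᵢ: 185.400 + 20.600 + 2.418 + 2.686 + 5.672 + 4.275 → A_before = 221.051 sabins.
Added absorption = 133.8 × 0.77 = 103.026 sabins.
A_after = 221.051 + 103.026 = 324.077 sabins.
NR = 10·log₁₀(324.077/221.051) = 1.7 dB.

1.7 dB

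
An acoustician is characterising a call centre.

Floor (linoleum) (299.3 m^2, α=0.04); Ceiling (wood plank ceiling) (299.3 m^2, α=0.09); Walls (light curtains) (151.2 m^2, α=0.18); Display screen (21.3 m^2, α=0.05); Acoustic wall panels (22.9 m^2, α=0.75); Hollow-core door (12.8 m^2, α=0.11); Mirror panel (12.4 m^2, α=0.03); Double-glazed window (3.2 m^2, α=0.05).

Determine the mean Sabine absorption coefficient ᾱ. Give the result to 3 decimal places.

S = Σ Sᵢ = 299.3 + 299.3 + 151.2 + 21.3 + 22.9 + 12.8 + 12.4 + 3.2 = 822.4 m^2.
Σ(Sᵢαᵢ) = 299.3×0.04 + 299.3×0.09 + 151.2×0.18 + 21.3×0.05 + 22.9×0.75 + 12.8×0.11 + 12.4×0.03 + 3.2×0.05 = 86.305.
ᾱ = 86.305 / 822.4 = 0.105.

0.105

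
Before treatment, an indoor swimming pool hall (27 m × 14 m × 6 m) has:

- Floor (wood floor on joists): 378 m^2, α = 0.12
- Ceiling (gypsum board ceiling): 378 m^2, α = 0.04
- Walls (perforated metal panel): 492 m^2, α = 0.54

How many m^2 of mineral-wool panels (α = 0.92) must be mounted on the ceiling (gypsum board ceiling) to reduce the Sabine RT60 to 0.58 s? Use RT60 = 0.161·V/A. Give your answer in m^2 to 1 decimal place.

Equivalent absorption area: A₁ = 378·0.12 + 378·0.04 + 492·0.54 = 326.160 m^2.
Required A₂ = 0.161·2268/0.58 = 629.566 sabins.
ΔA needed = 629.566 − 326.160 = 303.406 sabins.
Each m^2 of panel replacing the ceiling (gypsum board ceiling) adds (0.92 − 0.04) = 0.88 sabins.
Area = ΔA/Δα = 303.406/0.88 = 344.8 m^2.

344.8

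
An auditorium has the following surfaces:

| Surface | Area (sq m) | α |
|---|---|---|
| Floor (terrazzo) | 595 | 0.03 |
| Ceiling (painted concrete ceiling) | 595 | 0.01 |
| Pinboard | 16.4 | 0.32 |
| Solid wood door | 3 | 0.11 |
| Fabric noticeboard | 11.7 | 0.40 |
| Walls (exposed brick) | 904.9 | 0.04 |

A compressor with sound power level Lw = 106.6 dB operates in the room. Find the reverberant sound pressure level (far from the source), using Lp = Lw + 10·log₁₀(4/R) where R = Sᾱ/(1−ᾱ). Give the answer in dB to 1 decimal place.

94.0 dB

A = 70.254 sabins; S = 2126.0 sq m.
ᾱ = 70.254/2126.0 = 0.0330; R = Sᾱ/(1−ᾱ) = 70.254/(1−0.0330) = 72.651 sq m.
Lp = Lw + 10 log₁₀(4/R) = 106.6 -12.59 = 94.0 dB.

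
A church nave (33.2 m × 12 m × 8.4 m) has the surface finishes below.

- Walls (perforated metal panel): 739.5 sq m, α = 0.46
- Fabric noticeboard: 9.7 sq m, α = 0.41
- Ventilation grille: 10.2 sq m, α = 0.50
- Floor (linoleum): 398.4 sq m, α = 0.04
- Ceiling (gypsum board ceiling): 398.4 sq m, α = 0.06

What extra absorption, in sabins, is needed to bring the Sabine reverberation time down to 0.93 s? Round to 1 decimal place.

Summing Sᵢαᵢ: 340.170 + 3.977 + 5.100 + 15.936 + 23.904 → A₁ = 389.087 sabins.
Target A₂ = 0.161·3346.56/0.93 = 579.351 sabins (V = 3346.56 m³).
ΔA = A₂ − A₁ = 579.351 − 389.087 = 190.3 sabins.

190.3 sabins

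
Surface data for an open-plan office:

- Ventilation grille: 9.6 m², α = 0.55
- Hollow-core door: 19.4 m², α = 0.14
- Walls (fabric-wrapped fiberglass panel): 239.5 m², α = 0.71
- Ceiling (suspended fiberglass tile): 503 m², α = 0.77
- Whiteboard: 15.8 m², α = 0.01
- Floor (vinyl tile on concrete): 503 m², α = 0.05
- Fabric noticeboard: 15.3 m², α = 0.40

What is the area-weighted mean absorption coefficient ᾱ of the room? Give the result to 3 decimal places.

0.457

Total surface area S = 1305.6 m².
Weighted sum Σ Sα = 596.779.
ᾱ = A/S = 0.457.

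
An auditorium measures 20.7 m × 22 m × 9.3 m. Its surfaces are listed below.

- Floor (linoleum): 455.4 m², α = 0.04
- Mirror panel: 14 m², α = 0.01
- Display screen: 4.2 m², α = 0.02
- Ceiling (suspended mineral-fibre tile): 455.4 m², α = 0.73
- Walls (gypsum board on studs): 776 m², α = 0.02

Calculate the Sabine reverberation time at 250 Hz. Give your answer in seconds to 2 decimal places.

1.86 sec

Summing Sᵢαᵢ: 18.216 + 0.140 + 0.084 + 332.442 + 15.520 → A = 366.402 sabins.
Room volume: 4235.22 m³.
T = 0.161 V/A = 0.161·4235.22/366.402 = 1.86 s.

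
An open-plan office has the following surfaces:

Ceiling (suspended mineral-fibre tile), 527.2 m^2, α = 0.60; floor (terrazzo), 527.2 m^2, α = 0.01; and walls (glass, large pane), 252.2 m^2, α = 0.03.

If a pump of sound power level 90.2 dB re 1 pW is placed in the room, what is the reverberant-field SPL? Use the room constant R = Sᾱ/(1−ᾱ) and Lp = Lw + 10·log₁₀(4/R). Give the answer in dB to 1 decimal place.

69.8 dB

A = 329.158 sabins; S = 1306.6 m^2.
ᾱ = 0.2519, so room constant R = A/(1−ᾱ) = 439.992 m^2.
Lp = 90.2 + 10·log₁₀(4/439.992) = 90.2 + (-20.41) = 69.8 dB.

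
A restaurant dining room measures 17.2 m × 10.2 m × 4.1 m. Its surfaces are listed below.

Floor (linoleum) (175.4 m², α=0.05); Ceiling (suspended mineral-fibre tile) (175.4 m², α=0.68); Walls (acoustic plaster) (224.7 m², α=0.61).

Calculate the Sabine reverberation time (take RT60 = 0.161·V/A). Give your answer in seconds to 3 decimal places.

Summing Sᵢαᵢ: 8.770 + 119.272 + 137.067 → A = 265.109 sabins.
Room volume: 719.304 m³.
RT60 = 0.161 · V / A = 0.161 × 719.304 / 265.109 = 0.437 s.

0.437 s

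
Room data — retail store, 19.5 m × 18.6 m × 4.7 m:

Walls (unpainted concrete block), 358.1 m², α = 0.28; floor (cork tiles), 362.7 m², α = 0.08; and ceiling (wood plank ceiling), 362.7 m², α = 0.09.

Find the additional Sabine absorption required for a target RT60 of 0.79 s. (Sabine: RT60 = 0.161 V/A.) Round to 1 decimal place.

A₁ = Σ Sᵢαᵢ = 358.1*0.28 + 362.7*0.08 + 362.7*0.09 = 161.927 sabins.
For T = 0.79 s, need A₂ = 0.161·V/T = 0.161·1704.69/0.79 = 347.412 sabins.
Shortfall: 347.412 − 161.927 = 185.5 sabins.

185.5 sabins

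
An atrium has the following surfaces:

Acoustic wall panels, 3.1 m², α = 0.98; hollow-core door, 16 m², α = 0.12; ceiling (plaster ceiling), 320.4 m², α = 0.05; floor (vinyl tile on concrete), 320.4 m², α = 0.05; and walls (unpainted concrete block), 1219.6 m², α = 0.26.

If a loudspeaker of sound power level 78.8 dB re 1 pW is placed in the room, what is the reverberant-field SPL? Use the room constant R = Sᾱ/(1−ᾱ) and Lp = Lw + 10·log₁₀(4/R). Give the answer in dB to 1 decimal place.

A = 354.094 sabins; S = 1879.5 m².
ᾱ = 354.094/1879.5 = 0.1884; R = Sᾱ/(1−ᾱ) = 354.094/(1−0.1884) = 436.291 m².
Lp = Lw + 10 log₁₀(4/R) = 78.8 -20.38 = 58.4 dB.

58.4 dB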